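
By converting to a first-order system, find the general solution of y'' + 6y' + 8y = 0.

y(t) = c_1e^(-4t) + c_2e^(-2t)

Let x_1 = y, x_2 = y'. Then x_1' = x_2 and x_2' = -8x_1 - 6x_2.
A = [[0,1],[-8,-6]]; det(A-λI) = λ^2 + 6λ + 8.
Eigenvalues λ = -4, -2 with eigenvectors (1,-4), (1,-2).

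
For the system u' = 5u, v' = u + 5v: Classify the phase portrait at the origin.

A = [[5,0],[1,5]]; det(A-λI) = λ^2 - 10λ + 25.
repeated λ = 5 with a single eigenvector.

unstable improper node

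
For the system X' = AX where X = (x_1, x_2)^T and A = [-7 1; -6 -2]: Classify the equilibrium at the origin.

A = [[-7,1],[-6,-2]]; det(A-λI) = λ^2 + 9λ + 20.
λ = -5, -4: both negative.

stable node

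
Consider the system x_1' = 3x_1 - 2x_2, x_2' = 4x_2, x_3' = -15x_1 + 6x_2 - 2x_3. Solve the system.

x_1(t) = -2K_1e^(4t) + K_2e^(3t), x_2(t) = K_1e^(4t), x_3(t) = 6K_1e^(4t) - 3K_2e^(3t) + K_3e^(-2t)

Coefficient matrix A = [[3, -2, 0], [0, 4, 0], [-15, 6, -2]].
det(A - λI) = 0 gives eigenvalues λ = 4, 3, -2.
For λ=4: eigenvector (-2,1,6).
For λ=3: eigenvector (1,0,-3).
For λ=-2: eigenvector (0,0,1).
General solution: K_1e^(4t)(-2,1,6) + K_2e^(3t)(1,0,-3) + K_3e^(-2t)(0,0,1).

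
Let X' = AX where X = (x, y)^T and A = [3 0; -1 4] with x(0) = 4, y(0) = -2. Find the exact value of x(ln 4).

256

A = [[3,0],[-1,4]]; eigenvalues λ = 4, 3.
Eigenvectors: (0,1) for λ=4, (-1,-1) for λ=3.
From the initial condition, c_1 = -6, c_2 = -4.
x(ln 4) = (-6)(4^4)(0) + (-4)(4^3)(-1) = 256.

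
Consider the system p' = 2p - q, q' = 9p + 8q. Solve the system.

Coefficient matrix A = [[2, -1], [9, 8]].
Characteristic polynomial det(A - λI) = λ^2 - 10λ + 25 = 0.
Single eigenvalue λ = 5 with algebraic multiplicity 2.
Eigenvector v = (-1,3); generalized eigenvector w with (A-λI)w=v is (0,1).
General solution: e^(5t)[c_1·v + c_2·(t·v + w)].

p(t) = -c_1e^(5t) - c_2te^(5t), q(t) = 3c_1e^(5t) + 3c_2te^(5t) + c_2e^(5t)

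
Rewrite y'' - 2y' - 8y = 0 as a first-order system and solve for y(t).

Let x_1 = y, x_2 = y'. Then x_1' = x_2 and x_2' = 8x_1 + 2x_2.
A = [[0,1],[8,2]]; det(A-λI) = λ^2 - 2λ - 8.
Eigenvalues λ = 4, -2 with eigenvectors (1,4), (1,-2).

y(t) = K_1e^(4t) + K_2e^(-2t)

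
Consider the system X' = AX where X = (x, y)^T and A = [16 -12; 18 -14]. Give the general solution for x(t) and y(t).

Coefficient matrix A = [[16, -12], [18, -14]].
Characteristic polynomial det(A - λI) = λ^2 - 2λ - 8 = 0.
Eigenvalues λ = 4, -2.
For λ=4: (A-λI) row 1 is [12, -12], so an eigenvector is (1, 1).
For λ=-2: (A-λI) row 1 is [18, -12], so an eigenvector is (-2, -3).
General solution: K_1e^(4t)(1,1) + K_2e^(-2t)(-2,-3).

x(t) = K_1e^(4t) - 2K_2e^(-2t), y(t) = K_1e^(4t) - 3K_2e^(-2t)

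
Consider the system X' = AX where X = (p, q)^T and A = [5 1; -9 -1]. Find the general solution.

p(t) = -C_1e^(2t) - C_2te^(2t) - C_2e^(2t), q(t) = 3C_1e^(2t) + 3C_2te^(2t) + 2C_2e^(2t)

Coefficient matrix A = [[5, 1], [-9, -1]].
Characteristic polynomial det(A - λI) = λ^2 - 4λ + 4 = 0.
Single eigenvalue λ = 2 with algebraic multiplicity 2.
Eigenvector v = (-1,3); generalized eigenvector w with (A-λI)w=v is (-1,2).
General solution: e^(2t)[C_1·v + C_2·(t·v + w)].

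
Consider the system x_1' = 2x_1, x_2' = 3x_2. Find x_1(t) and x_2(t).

x_1(t) = c_2e^(2t), x_2(t) = -c_1e^(3t)

Coefficient matrix A = [[2, 0], [0, 3]].
Characteristic polynomial det(A - λI) = λ^2 - 5λ + 6 = 0.
Eigenvalues λ = 3, 2.
For λ=3: (A-λI) row 1 is [-1, 0], so an eigenvector is (0, -1).
For λ=2: (A-λI) row 2 is [0, 1], so an eigenvector is (1, 0).
General solution: c_1e^(3t)(0,-1) + c_2e^(2t)(1,0).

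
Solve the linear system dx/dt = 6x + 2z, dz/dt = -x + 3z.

x(t) = 2C_1e^(5t) - C_2e^(4t), z(t) = -C_1e^(5t) + C_2e^(4t)

Coefficient matrix A = [[6, 2], [-1, 3]].
Characteristic polynomial det(A - λI) = λ^2 - 9λ + 20 = 0.
Eigenvalues λ = 5, 4.
For λ=5: (A-λI) row 1 is [1, 2], so an eigenvector is (2, -1).
For λ=4: (A-λI) row 1 is [2, 2], so an eigenvector is (-1, 1).
General solution: C_1e^(5t)(2,-1) + C_2e^(4t)(-1,1).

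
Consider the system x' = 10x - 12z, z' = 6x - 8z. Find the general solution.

Coefficient matrix A = [[10, -12], [6, -8]].
Characteristic polynomial det(A - λI) = λ^2 - 2λ - 8 = 0.
Eigenvalues λ = 4, -2.
For λ=4: (A-λI) row 1 is [6, -12], so an eigenvector is (2, 1).
For λ=-2: (A-λI) row 1 is [12, -12], so an eigenvector is (1, 1).
General solution: C_1e^(4t)(2,1) + C_2e^(-2t)(1,1).

x(t) = 2C_1e^(4t) + C_2e^(-2t), z(t) = C_1e^(4t) + C_2e^(-2t)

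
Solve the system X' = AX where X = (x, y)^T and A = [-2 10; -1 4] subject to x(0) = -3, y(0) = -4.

x(t) = -31e^(t)sin(t) - 3e^(t)cos(t), y(t) = -9e^(t)sin(t) - 4e^(t)cos(t)

Coefficient matrix A = [[-2, 10], [-1, 4]].
Characteristic polynomial det(A - λI) = λ^2 - 2λ + 2 = 0.
Eigenvalues λ = 1 ± i (complex conjugate pair).
For λ=1+i: an eigenvector is (-3,-1) - i(-1,0) = (-3 + i, -1).
A real fundamental pair from Re and Im of e^((1+i)t)v: X_1 = e^(t)(cos(t)·(-3,-1) + sin(t)·(-1,0)), X_2 = e^(t)(sin(t)·(-3,-1) - cos(t)·(-1,0)).
General solution: K_1X_1 + K_2X_2.
Applying x(0)=-3, y(0)=-4 gives K_1=4, K_2=9.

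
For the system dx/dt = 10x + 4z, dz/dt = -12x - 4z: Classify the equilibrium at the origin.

unstable node

A = [[10,4],[-12,-4]]; det(A-λI) = λ^2 - 6λ + 8.
λ = 2, 4: both positive.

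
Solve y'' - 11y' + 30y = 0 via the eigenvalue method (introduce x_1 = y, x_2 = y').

Let x_1 = y, x_2 = y'. Then x_1' = x_2 and x_2' = -30x_1 + 11x_2.
A = [[0,1],[-30,11]]; det(A-λI) = λ^2 - 11λ + 30.
Eigenvalues λ = 6, 5 with eigenvectors (1,6), (1,5).

y(t) = K_1e^(6t) + K_2e^(5t)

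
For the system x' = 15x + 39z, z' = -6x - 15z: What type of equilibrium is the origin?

center

A = [[15,39],[-6,-15]]; det(A-λI) = λ^2 + 9.
λ = 0 ± 3i: zero real part.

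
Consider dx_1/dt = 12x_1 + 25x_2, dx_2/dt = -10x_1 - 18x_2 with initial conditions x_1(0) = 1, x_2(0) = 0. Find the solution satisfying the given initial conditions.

Coefficient matrix A = [[12, 25], [-10, -18]].
Characteristic polynomial det(A - λI) = λ^2 + 6λ + 34 = 0.
Eigenvalues λ = -3 ± 5i (complex conjugate pair).
For λ=-3+5i: an eigenvector is (1,-1) - i(-2,1) = (1 + 2i, -1 - i).
A real fundamental pair from Re and Im of e^((-3+5i)t)v: X_1 = e^(-3t)(cos(5t)·(1,-1) + sin(5t)·(-2,1)), X_2 = e^(-3t)(sin(5t)·(1,-1) - cos(5t)·(-2,1)).
General solution: c_1X_1 + c_2X_2.
Applying x_1(0)=1, x_2(0)=0 gives c_1=-1, c_2=1.

x_1(t) = 3e^(-3t)sin(5t) + e^(-3t)cos(5t), x_2(t) = -2e^(-3t)sin(5t)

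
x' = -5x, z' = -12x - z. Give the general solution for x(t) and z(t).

x(t) = C_2e^(-5t), z(t) = C_1e^(-t) + 3C_2e^(-5t)

Coefficient matrix A = [[-5, 0], [-12, -1]].
Characteristic polynomial det(A - λI) = λ^2 + 6λ + 5 = 0.
Eigenvalues λ = -1, -5.
For λ=-1: (A-λI) row 1 is [-4, 0], so an eigenvector is (0, 1).
For λ=-5: (A-λI) row 2 is [-12, 4], so an eigenvector is (1, 3).
General solution: C_1e^(-t)(0,1) + C_2e^(-5t)(1,3).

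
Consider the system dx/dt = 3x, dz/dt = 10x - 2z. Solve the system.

Coefficient matrix A = [[3, 0], [10, -2]].
Characteristic polynomial det(A - λI) = λ^2 - λ - 6 = 0.
Eigenvalues λ = 3, -2.
For λ=3: (A-λI) row 2 is [10, -5], so an eigenvector is (-1, -2).
For λ=-2: (A-λI) row 1 is [5, 0], so an eigenvector is (0, -1).
General solution: c_1e^(3t)(-1,-2) + c_2e^(-2t)(0,-1).

x(t) = -c_1e^(3t), z(t) = -2c_1e^(3t) - c_2e^(-2t)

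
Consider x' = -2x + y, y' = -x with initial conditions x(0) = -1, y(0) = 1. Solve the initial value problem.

x(t) = 2te^(-t) - e^(-t), y(t) = 2te^(-t) + e^(-t)

Coefficient matrix A = [[-2, 1], [-1, 0]].
Characteristic polynomial det(A - λI) = λ^2 + 2λ + 1 = 0.
Single eigenvalue λ = -1 with algebraic multiplicity 2.
Eigenvector v = (1,1); generalized eigenvector w with (A-λI)w=v is (1,2).
General solution: e^(-t)[K_1·v + K_2·(t·v + w)].
Applying x(0)=-1, y(0)=1 gives K_1=-3, K_2=2.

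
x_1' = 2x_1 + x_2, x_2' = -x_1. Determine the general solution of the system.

x_1(t) = C_1e^(t) + C_2te^(t) + 2C_2e^(t), x_2(t) = -C_1e^(t) - C_2te^(t) - C_2e^(t)

Coefficient matrix A = [[2, 1], [-1, 0]].
Characteristic polynomial det(A - λI) = λ^2 - 2λ + 1 = 0.
Single eigenvalue λ = 1 with algebraic multiplicity 2.
Eigenvector v = (1,-1); generalized eigenvector w with (A-λI)w=v is (2,-1).
General solution: e^(t)[C_1·v + C_2·(t·v + w)].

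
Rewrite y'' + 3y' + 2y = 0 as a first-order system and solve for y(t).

y(t) = C_1e^(-2t) + C_2e^(-t)

Let x_1 = y, x_2 = y'. Then x_1' = x_2 and x_2' = -2x_1 - 3x_2.
A = [[0,1],[-2,-3]]; det(A-λI) = λ^2 + 3λ + 2.
Eigenvalues λ = -2, -1 with eigenvectors (1,-2), (1,-1).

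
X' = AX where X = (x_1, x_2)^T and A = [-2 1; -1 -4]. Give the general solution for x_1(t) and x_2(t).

x_1(t) = c_1e^(-3t) + c_2te^(-3t) + 2c_2e^(-3t), x_2(t) = -c_1e^(-3t) - c_2te^(-3t) - c_2e^(-3t)

Coefficient matrix A = [[-2, 1], [-1, -4]].
Characteristic polynomial det(A - λI) = λ^2 + 6λ + 9 = 0.
Single eigenvalue λ = -3 with algebraic multiplicity 2.
Eigenvector v = (1,-1); generalized eigenvector w with (A-λI)w=v is (2,-1).
General solution: e^(-3t)[c_1·v + c_2·(t·v + w)].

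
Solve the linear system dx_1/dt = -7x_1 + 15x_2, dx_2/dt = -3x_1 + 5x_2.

Coefficient matrix A = [[-7, 15], [-3, 5]].
Characteristic polynomial det(A - λI) = λ^2 + 2λ + 10 = 0.
Eigenvalues λ = -1 ± 3i (complex conjugate pair).
For λ=-1+3i: an eigenvector is (-2,-1) - i(-1,0) = (-2 + i, -1).
A real fundamental pair from Re and Im of e^((-1+3i)t)v: X_1 = e^(-t)(cos(3t)·(-2,-1) + sin(3t)·(-1,0)), X_2 = e^(-t)(sin(3t)·(-2,-1) - cos(3t)·(-1,0)).
General solution: C_1X_1 + C_2X_2.

x_1(t) = -C_1e^(-t)sin(3t) - 2C_1e^(-t)cos(3t) - 2C_2e^(-t)sin(3t) + C_2e^(-t)cos(3t), x_2(t) = -C_1e^(-t)cos(3t) - C_2e^(-t)sin(3t)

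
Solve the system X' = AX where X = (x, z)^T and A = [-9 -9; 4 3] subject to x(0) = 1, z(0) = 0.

x(t) = -6te^(-3t) + e^(-3t), z(t) = 4te^(-3t)

Coefficient matrix A = [[-9, -9], [4, 3]].
Characteristic polynomial det(A - λI) = λ^2 + 6λ + 9 = 0.
Single eigenvalue λ = -3 with algebraic multiplicity 2.
Eigenvector v = (-3,2); generalized eigenvector w with (A-λI)w=v is (-1,1).
General solution: e^(-3t)[C_1·v + C_2·(t·v + w)].
Applying x(0)=1, z(0)=0 gives C_1=-1, C_2=2.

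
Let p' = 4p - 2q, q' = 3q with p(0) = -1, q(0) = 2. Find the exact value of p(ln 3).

-297

A = [[4,-2],[0,3]]; eigenvalues λ = 3, 4.
Eigenvectors: (-2,-1) for λ=3, (-1,0) for λ=4.
From the initial condition, c_1 = -2, c_2 = 5.
p(ln 3) = (-2)(3^3)(-2) + (5)(3^4)(-1) = -297.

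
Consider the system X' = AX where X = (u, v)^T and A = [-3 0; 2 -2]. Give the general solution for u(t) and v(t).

u(t) = K_1e^(-3t), v(t) = -2K_1e^(-3t) - K_2e^(-2t)

Coefficient matrix A = [[-3, 0], [2, -2]].
Characteristic polynomial det(A - λI) = λ^2 + 5λ + 6 = 0.
Eigenvalues λ = -3, -2.
For λ=-3: (A-λI) row 2 is [2, 1], so an eigenvector is (1, -2).
For λ=-2: (A-λI) row 1 is [-1, 0], so an eigenvector is (0, -1).
General solution: K_1e^(-3t)(1,-2) + K_2e^(-2t)(0,-1).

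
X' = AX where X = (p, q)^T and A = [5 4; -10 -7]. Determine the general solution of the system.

Coefficient matrix A = [[5, 4], [-10, -7]].
Characteristic polynomial det(A - λI) = λ^2 + 2λ + 5 = 0.
Eigenvalues λ = -1 ± 2i (complex conjugate pair).
For λ=-1+2i: an eigenvector is (1,-2) - i(-1,1) = (1 + i, -2 - i).
A real fundamental pair from Re and Im of e^((-1+2i)t)v: X_1 = e^(-t)(cos(2t)·(1,-2) + sin(2t)·(-1,1)), X_2 = e^(-t)(sin(2t)·(1,-2) - cos(2t)·(-1,1)).
General solution: C_1X_1 + C_2X_2.

p(t) = -C_1e^(-t)sin(2t) + C_1e^(-t)cos(2t) + C_2e^(-t)sin(2t) + C_2e^(-t)cos(2t), q(t) = C_1e^(-t)sin(2t) - 2C_1e^(-t)cos(2t) - 2C_2e^(-t)sin(2t) - C_2e^(-t)cos(2t)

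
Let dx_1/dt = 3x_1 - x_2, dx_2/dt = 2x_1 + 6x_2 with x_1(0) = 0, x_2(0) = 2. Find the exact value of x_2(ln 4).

A = [[3,-1],[2,6]]; eigenvalues λ = 4, 5.
Eigenvectors: (1,-1) for λ=4, (-1,2) for λ=5.
From the initial condition, c_1 = 2, c_2 = 2.
x_2(ln 4) = (2)(4^4)(-1) + (2)(4^5)(2) = 3584.

3584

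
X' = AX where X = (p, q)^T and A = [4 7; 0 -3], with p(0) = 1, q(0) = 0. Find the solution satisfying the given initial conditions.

p(t) = e^(4t), q(t) = 0

Coefficient matrix A = [[4, 7], [0, -3]].
Characteristic polynomial det(A - λI) = λ^2 - λ - 12 = 0.
Eigenvalues λ = -3, 4.
For λ=-3: (A-λI) row 1 is [7, 7], so an eigenvector is (-1, 1).
For λ=4: (A-λI) row 1 is [0, 7], so an eigenvector is (-1, 0).
General solution: C_1e^(-3t)(-1,1) + C_2e^(4t)(-1,0).
Applying p(0)=1, q(0)=0 gives C_1=0, C_2=-1.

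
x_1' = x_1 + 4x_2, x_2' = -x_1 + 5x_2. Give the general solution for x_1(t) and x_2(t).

Coefficient matrix A = [[1, 4], [-1, 5]].
Characteristic polynomial det(A - λI) = λ^2 - 6λ + 9 = 0.
Single eigenvalue λ = 3 with algebraic multiplicity 2.
Eigenvector v = (2,1); generalized eigenvector w with (A-λI)w=v is (1,1).
General solution: e^(3t)[K_1·v + K_2·(t·v + w)].

x_1(t) = 2K_1e^(3t) + 2K_2te^(3t) + K_2e^(3t), x_2(t) = K_1e^(3t) + K_2te^(3t) + K_2e^(3t)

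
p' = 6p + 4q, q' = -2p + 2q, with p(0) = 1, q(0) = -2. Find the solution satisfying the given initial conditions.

Coefficient matrix A = [[6, 4], [-2, 2]].
Characteristic polynomial det(A - λI) = λ^2 - 8λ + 20 = 0.
Eigenvalues λ = 4 ± 2i (complex conjugate pair).
For λ=4+2i: an eigenvector is (-1,0) - i(-1,1) = (-1 + i, 0 - i).
A real fundamental pair from Re and Im of e^((4+2i)t)v: X_1 = e^(4t)(cos(2t)·(-1,0) + sin(2t)·(-1,1)), X_2 = e^(4t)(sin(2t)·(-1,0) - cos(2t)·(-1,1)).
General solution: C_1X_1 + C_2X_2.
Applying p(0)=1, q(0)=-2 gives C_1=1, C_2=2.

p(t) = -3e^(4t)sin(2t) + e^(4t)cos(2t), q(t) = e^(4t)sin(2t) - 2e^(4t)cos(2t)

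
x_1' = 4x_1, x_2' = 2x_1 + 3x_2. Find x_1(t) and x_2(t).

x_1(t) = -c_2e^(4t), x_2(t) = -c_1e^(3t) - 2c_2e^(4t)

Coefficient matrix A = [[4, 0], [2, 3]].
Characteristic polynomial det(A - λI) = λ^2 - 7λ + 12 = 0.
Eigenvalues λ = 3, 4.
For λ=3: (A-λI) row 1 is [1, 0], so an eigenvector is (0, -1).
For λ=4: (A-λI) row 2 is [2, -1], so an eigenvector is (-1, -2).
General solution: c_1e^(3t)(0,-1) + c_2e^(4t)(-1,-2).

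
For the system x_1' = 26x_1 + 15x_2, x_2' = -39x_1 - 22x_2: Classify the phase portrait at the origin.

A = [[26,15],[-39,-22]]; det(A-λI) = λ^2 - 4λ + 13.
λ = 2 ± 3i: positive real part.

unstable spiral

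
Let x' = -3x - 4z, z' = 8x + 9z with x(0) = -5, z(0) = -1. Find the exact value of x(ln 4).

6100

A = [[-3,-4],[8,9]]; eigenvalues λ = 5, 1.
Eigenvectors: (-1,2) for λ=5, (-1,1) for λ=1.
From the initial condition, c_1 = -6, c_2 = 11.
x(ln 4) = (-6)(4^5)(-1) + (11)(4^1)(-1) = 6100.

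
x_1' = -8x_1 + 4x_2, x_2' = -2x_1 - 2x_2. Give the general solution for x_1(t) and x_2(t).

x_1(t) = -C_1e^(-4t) - 2C_2e^(-6t), x_2(t) = -C_1e^(-4t) - C_2e^(-6t)

Coefficient matrix A = [[-8, 4], [-2, -2]].
Characteristic polynomial det(A - λI) = λ^2 + 10λ + 24 = 0.
Eigenvalues λ = -4, -6.
For λ=-4: (A-λI) row 1 is [-4, 4], so an eigenvector is (-1, -1).
For λ=-6: (A-λI) row 1 is [-2, 4], so an eigenvector is (-2, -1).
General solution: C_1e^(-4t)(-1,-1) + C_2e^(-6t)(-2,-1).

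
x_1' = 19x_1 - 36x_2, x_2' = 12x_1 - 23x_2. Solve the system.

x_1(t) = -2K_1e^(t) + 3K_2e^(-5t), x_2(t) = -K_1e^(t) + 2K_2e^(-5t)

Coefficient matrix A = [[19, -36], [12, -23]].
Characteristic polynomial det(A - λI) = λ^2 + 4λ - 5 = 0.
Eigenvalues λ = 1, -5.
For λ=1: (A-λI) row 1 is [18, -36], so an eigenvector is (-2, -1).
For λ=-5: (A-λI) row 1 is [24, -36], so an eigenvector is (3, 2).
General solution: K_1e^(t)(-2,-1) + K_2e^(-5t)(3,2).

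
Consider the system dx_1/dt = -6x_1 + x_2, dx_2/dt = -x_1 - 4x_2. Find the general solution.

x_1(t) = -c_1e^(-5t) - c_2te^(-5t) - 2c_2e^(-5t), x_2(t) = -c_1e^(-5t) - c_2te^(-5t) - 3c_2e^(-5t)

Coefficient matrix A = [[-6, 1], [-1, -4]].
Characteristic polynomial det(A - λI) = λ^2 + 10λ + 25 = 0.
Single eigenvalue λ = -5 with algebraic multiplicity 2.
Eigenvector v = (-1,-1); generalized eigenvector w with (A-λI)w=v is (-2,-3).
General solution: e^(-5t)[c_1·v + c_2·(t·v + w)].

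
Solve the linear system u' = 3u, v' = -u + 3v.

u(t) = c_2e^(3t), v(t) = -c_1e^(3t) - c_2te^(3t) - 2c_2e^(3t)

Coefficient matrix A = [[3, 0], [-1, 3]].
Characteristic polynomial det(A - λI) = λ^2 - 6λ + 9 = 0.
Single eigenvalue λ = 3 with algebraic multiplicity 2.
Eigenvector v = (0,-1); generalized eigenvector w with (A-λI)w=v is (1,-2).
General solution: e^(3t)[c_1·v + c_2·(t·v + w)].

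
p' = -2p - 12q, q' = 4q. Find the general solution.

p(t) = -c_1e^(-2t) + 2c_2e^(4t), q(t) = -c_2e^(4t)

Coefficient matrix A = [[-2, -12], [0, 4]].
Characteristic polynomial det(A - λI) = λ^2 - 2λ - 8 = 0.
Eigenvalues λ = -2, 4.
For λ=-2: (A-λI) row 1 is [0, -12], so an eigenvector is (-1, 0).
For λ=4: (A-λI) row 1 is [-6, -12], so an eigenvector is (2, -1).
General solution: c_1e^(-2t)(-1,0) + c_2e^(4t)(2,-1).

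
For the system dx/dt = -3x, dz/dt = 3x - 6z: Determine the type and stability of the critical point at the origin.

A = [[-3,0],[3,-6]]; det(A-λI) = λ^2 + 9λ + 18.
λ = -3, -6: both negative.

stable node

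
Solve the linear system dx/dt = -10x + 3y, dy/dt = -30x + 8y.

x(t) = C_1e^(-t)sin(3t) - C_2e^(-t)cos(3t), y(t) = 3C_1e^(-t)sin(3t) + C_1e^(-t)cos(3t) + C_2e^(-t)sin(3t) - 3C_2e^(-t)cos(3t)

Coefficient matrix A = [[-10, 3], [-30, 8]].
Characteristic polynomial det(A - λI) = λ^2 + 2λ + 10 = 0.
Eigenvalues λ = -1 ± 3i (complex conjugate pair).
For λ=-1+3i: an eigenvector is (0,1) - i(1,3) = (0 - i, 1 - 3i).
A real fundamental pair from Re and Im of e^((-1+3i)t)v: X_1 = e^(-t)(cos(3t)·(0,1) + sin(3t)·(1,3)), X_2 = e^(-t)(sin(3t)·(0,1) - cos(3t)·(1,3)).
General solution: C_1X_1 + C_2X_2.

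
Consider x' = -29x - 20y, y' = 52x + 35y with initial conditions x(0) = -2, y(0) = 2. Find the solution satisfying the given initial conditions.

Coefficient matrix A = [[-29, -20], [52, 35]].
Characteristic polynomial det(A - λI) = λ^2 - 6λ + 25 = 0.
Eigenvalues λ = 3 ± 4i (complex conjugate pair).
For λ=3+4i: an eigenvector is (-1,2) - i(-2,3) = (-1 + 2i, 2 - 3i).
A real fundamental pair from Re and Im of e^((3+4i)t)v: X_1 = e^(3t)(cos(4t)·(-1,2) + sin(4t)·(-2,3)), X_2 = e^(3t)(sin(4t)·(-1,2) - cos(4t)·(-2,3)).
General solution: c_1X_1 + c_2X_2.
Applying x(0)=-2, y(0)=2 gives c_1=-2, c_2=-2.

x(t) = 6e^(3t)sin(4t) - 2e^(3t)cos(4t), y(t) = -10e^(3t)sin(4t) + 2e^(3t)cos(4t)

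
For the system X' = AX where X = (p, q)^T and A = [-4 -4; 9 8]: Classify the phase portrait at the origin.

unstable improper node

A = [[-4,-4],[9,8]]; det(A-λI) = λ^2 - 4λ + 4.
repeated λ = 2 with a single eigenvector.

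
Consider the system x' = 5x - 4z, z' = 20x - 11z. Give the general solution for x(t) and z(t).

x(t) = c_1e^(-3t)sin(4t) - c_2e^(-3t)cos(4t), z(t) = 2c_1e^(-3t)sin(4t) - c_1e^(-3t)cos(4t) - c_2e^(-3t)sin(4t) - 2c_2e^(-3t)cos(4t)

Coefficient matrix A = [[5, -4], [20, -11]].
Characteristic polynomial det(A - λI) = λ^2 + 6λ + 25 = 0.
Eigenvalues λ = -3 ± 4i (complex conjugate pair).
For λ=-3+4i: an eigenvector is (0,-1) - i(1,2) = (0 - i, -1 - 2i).
A real fundamental pair from Re and Im of e^((-3+4i)t)v: X_1 = e^(-3t)(cos(4t)·(0,-1) + sin(4t)·(1,2)), X_2 = e^(-3t)(sin(4t)·(0,-1) - cos(4t)·(1,2)).
General solution: c_1X_1 + c_2X_2.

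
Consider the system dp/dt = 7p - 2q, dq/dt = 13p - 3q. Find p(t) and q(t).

p(t) = K_1e^(2t)sin(t) - K_1e^(2t)cos(t) - K_2e^(2t)sin(t) - K_2e^(2t)cos(t), q(t) = 2K_1e^(2t)sin(t) - 3K_1e^(2t)cos(t) - 3K_2e^(2t)sin(t) - 2K_2e^(2t)cos(t)

Coefficient matrix A = [[7, -2], [13, -3]].
Characteristic polynomial det(A - λI) = λ^2 - 4λ + 5 = 0.
Eigenvalues λ = 2 ± i (complex conjugate pair).
For λ=2+i: an eigenvector is (-1,-3) - i(1,2) = (-1 - i, -3 - 2i).
A real fundamental pair from Re and Im of e^((2+i)t)v: X_1 = e^(2t)(cos(t)·(-1,-3) + sin(t)·(1,2)), X_2 = e^(2t)(sin(t)·(-1,-3) - cos(t)·(1,2)).
General solution: K_1X_1 + K_2X_2.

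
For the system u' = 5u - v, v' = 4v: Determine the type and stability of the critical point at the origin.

A = [[5,-1],[0,4]]; det(A-λI) = λ^2 - 9λ + 20.
λ = 5, 4: both positive.

unstable node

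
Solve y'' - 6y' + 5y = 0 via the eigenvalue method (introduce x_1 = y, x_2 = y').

y(t) = K_1e^(5t) + K_2e^(t)

Let x_1 = y, x_2 = y'. Then x_1' = x_2 and x_2' = -5x_1 + 6x_2.
A = [[0,1],[-5,6]]; det(A-λI) = λ^2 - 6λ + 5.
Eigenvalues λ = 5, 1 with eigenvectors (1,5), (1,1).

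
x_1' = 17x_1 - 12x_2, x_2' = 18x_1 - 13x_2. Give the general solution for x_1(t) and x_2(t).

x_1(t) = C_1e^(5t) + 2C_2e^(-t), x_2(t) = C_1e^(5t) + 3C_2e^(-t)

Coefficient matrix A = [[17, -12], [18, -13]].
Characteristic polynomial det(A - λI) = λ^2 - 4λ - 5 = 0.
Eigenvalues λ = 5, -1.
For λ=5: (A-λI) row 1 is [12, -12], so an eigenvector is (1, 1).
For λ=-1: (A-λI) row 1 is [18, -12], so an eigenvector is (2, 3).
General solution: C_1e^(5t)(1,1) + C_2e^(-t)(2,3).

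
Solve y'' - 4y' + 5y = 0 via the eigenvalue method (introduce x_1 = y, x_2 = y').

y(t) = C_1e^(2t)cos(t) + C_2e^(2t)sin(t)

Let x_1 = y, x_2 = y'. Then x_1' = x_2 and x_2' = -5x_1 + 4x_2.
A = [[0,1],[-5,4]]; det(A-λI) = λ^2 - 4λ + 5.
Eigenvalues λ = 2 ± i.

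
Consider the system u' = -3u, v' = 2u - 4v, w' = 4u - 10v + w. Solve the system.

u(t) = c_2e^(-3t), v(t) = c_1e^(-4t) + 2c_2e^(-3t), w(t) = 2c_1e^(-4t) + 4c_2e^(-3t) + c_3e^(t)

Coefficient matrix A = [[-3, 0, 0], [2, -4, 0], [4, -10, 1]].
det(A - λI) = 0 gives eigenvalues λ = -4, -3, 1.
For λ=-4: eigenvector (0,1,2).
For λ=-3: eigenvector (1,2,4).
For λ=1: eigenvector (0,0,1).
General solution: c_1e^(-4t)(0,1,2) + c_2e^(-3t)(1,2,4) + c_3e^(t)(0,0,1).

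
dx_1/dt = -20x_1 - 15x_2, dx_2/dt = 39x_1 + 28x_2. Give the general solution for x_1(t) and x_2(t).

x_1(t) = -C_1e^(4t)sin(3t) + 2C_1e^(4t)cos(3t) + 2C_2e^(4t)sin(3t) + C_2e^(4t)cos(3t), x_2(t) = 2C_1e^(4t)sin(3t) - 3C_1e^(4t)cos(3t) - 3C_2e^(4t)sin(3t) - 2C_2e^(4t)cos(3t)

Coefficient matrix A = [[-20, -15], [39, 28]].
Characteristic polynomial det(A - λI) = λ^2 - 8λ + 25 = 0.
Eigenvalues λ = 4 ± 3i (complex conjugate pair).
For λ=4+3i: an eigenvector is (2,-3) - i(-1,2) = (2 + i, -3 - 2i).
A real fundamental pair from Re and Im of e^((4+3i)t)v: X_1 = e^(4t)(cos(3t)·(2,-3) + sin(3t)·(-1,2)), X_2 = e^(4t)(sin(3t)·(2,-3) - cos(3t)·(-1,2)).
General solution: C_1X_1 + C_2X_2.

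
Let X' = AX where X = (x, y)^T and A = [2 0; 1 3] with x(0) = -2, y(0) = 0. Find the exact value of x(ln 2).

A = [[2,0],[1,3]]; eigenvalues λ = 3, 2.
Eigenvectors: (0,-1) for λ=3, (1,-1) for λ=2.
From the initial condition, c_1 = 2, c_2 = -2.
x(ln 2) = (2)(2^3)(0) + (-2)(2^2)(1) = -8.

-8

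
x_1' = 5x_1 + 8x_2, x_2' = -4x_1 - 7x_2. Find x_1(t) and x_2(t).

Coefficient matrix A = [[5, 8], [-4, -7]].
Characteristic polynomial det(A - λI) = λ^2 + 2λ - 3 = 0.
Eigenvalues λ = 1, -3.
For λ=1: (A-λI) row 1 is [4, 8], so an eigenvector is (2, -1).
For λ=-3: (A-λI) row 1 is [8, 8], so an eigenvector is (1, -1).
General solution: c_1e^(t)(2,-1) + c_2e^(-3t)(1,-1).

x_1(t) = 2c_1e^(t) + c_2e^(-3t), x_2(t) = -c_1e^(t) - c_2e^(-3t)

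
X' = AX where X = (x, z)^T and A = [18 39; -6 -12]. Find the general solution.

Coefficient matrix A = [[18, 39], [-6, -12]].
Characteristic polynomial det(A - λI) = λ^2 - 6λ + 18 = 0.
Eigenvalues λ = 3 ± 3i (complex conjugate pair).
For λ=3+3i: an eigenvector is (2,-1) - i(-3,1) = (2 + 3i, -1 - i).
A real fundamental pair from Re and Im of e^((3+3i)t)v: X_1 = e^(3t)(cos(3t)·(2,-1) + sin(3t)·(-3,1)), X_2 = e^(3t)(sin(3t)·(2,-1) - cos(3t)·(-3,1)).
General solution: c_1X_1 + c_2X_2.

x(t) = -3c_1e^(3t)sin(3t) + 2c_1e^(3t)cos(3t) + 2c_2e^(3t)sin(3t) + 3c_2e^(3t)cos(3t), z(t) = c_1e^(3t)sin(3t) - c_1e^(3t)cos(3t) - c_2e^(3t)sin(3t) - c_2e^(3t)cos(3t)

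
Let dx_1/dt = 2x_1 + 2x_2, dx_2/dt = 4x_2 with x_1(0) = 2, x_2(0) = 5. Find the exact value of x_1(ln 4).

A = [[2,2],[0,4]]; eigenvalues λ = 2, 4.
Eigenvectors: (-1,0) for λ=2, (1,1) for λ=4.
From the initial condition, c_1 = 3, c_2 = 5.
x_1(ln 4) = (3)(4^2)(-1) + (5)(4^4)(1) = 1232.

1232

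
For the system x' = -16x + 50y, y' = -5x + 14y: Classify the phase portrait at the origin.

stable spiral

A = [[-16,50],[-5,14]]; det(A-λI) = λ^2 + 2λ + 26.
λ = -1 ± 5i: negative real part.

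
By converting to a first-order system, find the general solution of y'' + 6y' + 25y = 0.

Let x_1 = y, x_2 = y'. Then x_1' = x_2 and x_2' = -25x_1 - 6x_2.
A = [[0,1],[-25,-6]]; det(A-λI) = λ^2 + 6λ + 25.
Eigenvalues λ = -3 ± 4i.

y(t) = K_1e^(-3t)cos(4t) + K_2e^(-3t)sin(4t)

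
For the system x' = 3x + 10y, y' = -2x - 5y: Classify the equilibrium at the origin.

stable spiral

A = [[3,10],[-2,-5]]; det(A-λI) = λ^2 + 2λ + 5.
λ = -1 ± 2i: negative real part.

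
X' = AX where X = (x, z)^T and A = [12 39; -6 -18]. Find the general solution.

x(t) = 3c_1e^(-3t)sin(3t) - 2c_1e^(-3t)cos(3t) - 2c_2e^(-3t)sin(3t) - 3c_2e^(-3t)cos(3t), z(t) = -c_1e^(-3t)sin(3t) + c_1e^(-3t)cos(3t) + c_2e^(-3t)sin(3t) + c_2e^(-3t)cos(3t)

Coefficient matrix A = [[12, 39], [-6, -18]].
Characteristic polynomial det(A - λI) = λ^2 + 6λ + 18 = 0.
Eigenvalues λ = -3 ± 3i (complex conjugate pair).
For λ=-3+3i: an eigenvector is (-2,1) - i(3,-1) = (-2 - 3i, 1 + i).
A real fundamental pair from Re and Im of e^((-3+3i)t)v: X_1 = e^(-3t)(cos(3t)·(-2,1) + sin(3t)·(3,-1)), X_2 = e^(-3t)(sin(3t)·(-2,1) - cos(3t)·(3,-1)).
General solution: c_1X_1 + c_2X_2.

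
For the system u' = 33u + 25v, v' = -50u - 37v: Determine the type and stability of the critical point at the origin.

stable spiral

A = [[33,25],[-50,-37]]; det(A-λI) = λ^2 + 4λ + 29.
λ = -2 ± 5i: negative real part.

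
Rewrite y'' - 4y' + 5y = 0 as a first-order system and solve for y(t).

Let x_1 = y, x_2 = y'. Then x_1' = x_2 and x_2' = -5x_1 + 4x_2.
A = [[0,1],[-5,4]]; det(A-λI) = λ^2 - 4λ + 5.
Eigenvalues λ = 2 ± i.

y(t) = K_1e^(2t)cos(t) + K_2e^(2t)sin(t)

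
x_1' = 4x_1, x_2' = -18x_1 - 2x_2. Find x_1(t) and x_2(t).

Coefficient matrix A = [[4, 0], [-18, -2]].
Characteristic polynomial det(A - λI) = λ^2 - 2λ - 8 = 0.
Eigenvalues λ = -2, 4.
For λ=-2: (A-λI) row 1 is [6, 0], so an eigenvector is (0, 1).
For λ=4: (A-λI) row 2 is [-18, -6], so an eigenvector is (-1, 3).
General solution: c_1e^(-2t)(0,1) + c_2e^(4t)(-1,3).

x_1(t) = -c_2e^(4t), x_2(t) = c_1e^(-2t) + 3c_2e^(4t)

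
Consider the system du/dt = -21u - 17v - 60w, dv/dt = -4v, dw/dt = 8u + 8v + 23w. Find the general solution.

u(t) = -5C_1e^(3t) - C_2e^(-4t) + 3C_3e^(-t), v(t) = C_2e^(-4t), w(t) = 2C_1e^(3t) - C_3e^(-t)

Coefficient matrix A = [[-21, -17, -60], [0, -4, 0], [8, 8, 23]].
det(A - λI) = 0 gives eigenvalues λ = 3, -4, -1.
For λ=3: eigenvector (-5,0,2).
For λ=-4: eigenvector (-1,1,0).
For λ=-1: eigenvector (3,0,-1).
General solution: C_1e^(3t)(-5,0,2) + C_2e^(-4t)(-1,1,0) + C_3e^(-t)(3,0,-1).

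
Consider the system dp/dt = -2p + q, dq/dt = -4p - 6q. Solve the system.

Coefficient matrix A = [[-2, 1], [-4, -6]].
Characteristic polynomial det(A - λI) = λ^2 + 8λ + 16 = 0.
Single eigenvalue λ = -4 with algebraic multiplicity 2.
Eigenvector v = (1,-2); generalized eigenvector w with (A-λI)w=v is (2,-3).
General solution: e^(-4t)[c_1·v + c_2·(t·v + w)].

p(t) = c_1e^(-4t) + c_2te^(-4t) + 2c_2e^(-4t), q(t) = -2c_1e^(-4t) - 2c_2te^(-4t) - 3c_2e^(-4t)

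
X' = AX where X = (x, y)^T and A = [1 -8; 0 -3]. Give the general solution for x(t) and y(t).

x(t) = -2c_1e^(-3t) - c_2e^(t), y(t) = -c_1e^(-3t)

Coefficient matrix A = [[1, -8], [0, -3]].
Characteristic polynomial det(A - λI) = λ^2 + 2λ - 3 = 0.
Eigenvalues λ = -3, 1.
For λ=-3: (A-λI) row 1 is [4, -8], so an eigenvector is (-2, -1).
For λ=1: (A-λI) row 1 is [0, -8], so an eigenvector is (-1, 0).
General solution: c_1e^(-3t)(-2,-1) + c_2e^(t)(-1,0).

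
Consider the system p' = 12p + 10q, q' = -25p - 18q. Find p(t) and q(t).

p(t) = -c_1e^(-3t)sin(5t) - c_1e^(-3t)cos(5t) - c_2e^(-3t)sin(5t) + c_2e^(-3t)cos(5t), q(t) = 2c_1e^(-3t)sin(5t) + c_1e^(-3t)cos(5t) + c_2e^(-3t)sin(5t) - 2c_2e^(-3t)cos(5t)

Coefficient matrix A = [[12, 10], [-25, -18]].
Characteristic polynomial det(A - λI) = λ^2 + 6λ + 34 = 0.
Eigenvalues λ = -3 ± 5i (complex conjugate pair).
For λ=-3+5i: an eigenvector is (-1,1) - i(-1,2) = (-1 + i, 1 - 2i).
A real fundamental pair from Re and Im of e^((-3+5i)t)v: X_1 = e^(-3t)(cos(5t)·(-1,1) + sin(5t)·(-1,2)), X_2 = e^(-3t)(sin(5t)·(-1,1) - cos(5t)·(-1,2)).
General solution: c_1X_1 + c_2X_2.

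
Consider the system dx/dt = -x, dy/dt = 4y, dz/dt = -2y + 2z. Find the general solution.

Coefficient matrix A = [[-1, 0, 0], [0, 4, 0], [0, -2, 2]].
det(A - λI) = 0 gives eigenvalues λ = -1, 2, 4.
For λ=-1: eigenvector (1,0,0).
For λ=2: eigenvector (0,0,1).
For λ=4: eigenvector (0,-1,1).
General solution: c_1e^(-t)(1,0,0) + c_2e^(2t)(0,0,1) + c_3e^(4t)(0,-1,1).

x(t) = c_1e^(-t), y(t) = -c_3e^(4t), z(t) = c_2e^(2t) + c_3e^(4t)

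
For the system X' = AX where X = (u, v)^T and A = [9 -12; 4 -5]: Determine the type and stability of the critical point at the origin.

A = [[9,-12],[4,-5]]; det(A-λI) = λ^2 - 4λ + 3.
λ = 1, 3: both positive.

unstable node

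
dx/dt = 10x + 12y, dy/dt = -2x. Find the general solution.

x(t) = -2K_1e^(4t) - 3K_2e^(6t), y(t) = K_1e^(4t) + K_2e^(6t)

Coefficient matrix A = [[10, 12], [-2, 0]].
Characteristic polynomial det(A - λI) = λ^2 - 10λ + 24 = 0.
Eigenvalues λ = 4, 6.
For λ=4: (A-λI) row 1 is [6, 12], so an eigenvector is (-2, 1).
For λ=6: (A-λI) row 1 is [4, 12], so an eigenvector is (-3, 1).
General solution: K_1e^(4t)(-2,1) + K_2e^(6t)(-3,1).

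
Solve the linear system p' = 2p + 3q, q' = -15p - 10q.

Coefficient matrix A = [[2, 3], [-15, -10]].
Characteristic polynomial det(A - λI) = λ^2 + 8λ + 25 = 0.
Eigenvalues λ = -4 ± 3i (complex conjugate pair).
For λ=-4+3i: an eigenvector is (0,1) - i(1,-2) = (0 - i, 1 + 2i).
A real fundamental pair from Re and Im of e^((-4+3i)t)v: X_1 = e^(-4t)(cos(3t)·(0,1) + sin(3t)·(1,-2)), X_2 = e^(-4t)(sin(3t)·(0,1) - cos(3t)·(1,-2)).
General solution: c_1X_1 + c_2X_2.

p(t) = c_1e^(-4t)sin(3t) - c_2e^(-4t)cos(3t), q(t) = -2c_1e^(-4t)sin(3t) + c_1e^(-4t)cos(3t) + c_2e^(-4t)sin(3t) + 2c_2e^(-4t)cos(3t)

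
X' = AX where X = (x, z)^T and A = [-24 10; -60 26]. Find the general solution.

x(t) = -K_1e^(-4t) + K_2e^(6t), z(t) = -2K_1e^(-4t) + 3K_2e^(6t)

Coefficient matrix A = [[-24, 10], [-60, 26]].
Characteristic polynomial det(A - λI) = λ^2 - 2λ - 24 = 0.
Eigenvalues λ = -4, 6.
For λ=-4: (A-λI) row 1 is [-20, 10], so an eigenvector is (-1, -2).
For λ=6: (A-λI) row 1 is [-30, 10], so an eigenvector is (1, 3).
General solution: K_1e^(-4t)(-1,-2) + K_2e^(6t)(1,3).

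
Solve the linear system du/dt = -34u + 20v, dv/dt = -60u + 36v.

u(t) = 2C_1e^(-4t) + C_2e^(6t), v(t) = 3C_1e^(-4t) + 2C_2e^(6t)

Coefficient matrix A = [[-34, 20], [-60, 36]].
Characteristic polynomial det(A - λI) = λ^2 - 2λ - 24 = 0.
Eigenvalues λ = -4, 6.
For λ=-4: (A-λI) row 1 is [-30, 20], so an eigenvector is (2, 3).
For λ=6: (A-λI) row 1 is [-40, 20], so an eigenvector is (1, 2).
General solution: C_1e^(-4t)(2,3) + C_2e^(6t)(1,2).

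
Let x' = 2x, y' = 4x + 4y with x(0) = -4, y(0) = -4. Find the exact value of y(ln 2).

A = [[2,0],[4,4]]; eigenvalues λ = 4, 2.
Eigenvectors: (0,-1) for λ=4, (1,-2) for λ=2.
From the initial condition, c_1 = 12, c_2 = -4.
y(ln 2) = (12)(2^4)(-1) + (-4)(2^2)(-2) = -160.

-160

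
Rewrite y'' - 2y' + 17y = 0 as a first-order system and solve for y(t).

y(t) = C_1e^(t)cos(4t) + C_2e^(t)sin(4t)

Let x_1 = y, x_2 = y'. Then x_1' = x_2 and x_2' = -17x_1 + 2x_2.
A = [[0,1],[-17,2]]; det(A-λI) = λ^2 - 2λ + 17.
Eigenvalues λ = 1 ± 4i.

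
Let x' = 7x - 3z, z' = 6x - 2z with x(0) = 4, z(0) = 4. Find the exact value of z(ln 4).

1024

A = [[7,-3],[6,-2]]; eigenvalues λ = 1, 4.
Eigenvectors: (1,2) for λ=1, (1,1) for λ=4.
From the initial condition, c_1 = 0, c_2 = 4.
z(ln 4) = (0)(4^1)(2) + (4)(4^4)(1) = 1024.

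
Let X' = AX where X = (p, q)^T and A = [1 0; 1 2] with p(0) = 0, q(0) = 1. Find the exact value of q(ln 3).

A = [[1,0],[1,2]]; eigenvalues λ = 2, 1.
Eigenvectors: (0,-1) for λ=2, (1,-1) for λ=1.
From the initial condition, c_1 = -1, c_2 = 0.
q(ln 3) = (-1)(3^2)(-1) + (0)(3^1)(-1) = 9.

9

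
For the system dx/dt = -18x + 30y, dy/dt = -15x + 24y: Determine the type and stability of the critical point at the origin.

A = [[-18,30],[-15,24]]; det(A-λI) = λ^2 - 6λ + 18.
λ = 3 ± 3i: positive real part.

unstable spiral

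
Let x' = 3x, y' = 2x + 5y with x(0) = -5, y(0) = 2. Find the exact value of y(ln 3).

A = [[3,0],[2,5]]; eigenvalues λ = 5, 3.
Eigenvectors: (0,1) for λ=5, (1,-1) for λ=3.
From the initial condition, c_1 = -3, c_2 = -5.
y(ln 3) = (-3)(3^5)(1) + (-5)(3^3)(-1) = -594.

-594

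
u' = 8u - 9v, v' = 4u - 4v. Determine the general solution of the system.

u(t) = 3C_1e^(2t) + 3C_2te^(2t) + 2C_2e^(2t), v(t) = 2C_1e^(2t) + 2C_2te^(2t) + C_2e^(2t)

Coefficient matrix A = [[8, -9], [4, -4]].
Characteristic polynomial det(A - λI) = λ^2 - 4λ + 4 = 0.
Single eigenvalue λ = 2 with algebraic multiplicity 2.
Eigenvector v = (3,2); generalized eigenvector w with (A-λI)w=v is (2,1).
General solution: e^(2t)[C_1·v + C_2·(t·v + w)].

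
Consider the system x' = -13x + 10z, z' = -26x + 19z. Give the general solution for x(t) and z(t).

x(t) = -2C_1e^(3t)sin(2t) - C_1e^(3t)cos(2t) - C_2e^(3t)sin(2t) + 2C_2e^(3t)cos(2t), z(t) = -3C_1e^(3t)sin(2t) - 2C_1e^(3t)cos(2t) - 2C_2e^(3t)sin(2t) + 3C_2e^(3t)cos(2t)

Coefficient matrix A = [[-13, 10], [-26, 19]].
Characteristic polynomial det(A - λI) = λ^2 - 6λ + 13 = 0.
Eigenvalues λ = 3 ± 2i (complex conjugate pair).
For λ=3+2i: an eigenvector is (-1,-2) - i(-2,-3) = (-1 + 2i, -2 + 3i).
A real fundamental pair from Re and Im of e^((3+2i)t)v: X_1 = e^(3t)(cos(2t)·(-1,-2) + sin(2t)·(-2,-3)), X_2 = e^(3t)(sin(2t)·(-1,-2) - cos(2t)·(-2,-3)).
General solution: C_1X_1 + C_2X_2.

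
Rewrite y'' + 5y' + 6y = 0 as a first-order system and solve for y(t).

Let x_1 = y, x_2 = y'. Then x_1' = x_2 and x_2' = -6x_1 - 5x_2.
A = [[0,1],[-6,-5]]; det(A-λI) = λ^2 + 5λ + 6.
Eigenvalues λ = -2, -3 with eigenvectors (1,-2), (1,-3).

y(t) = c_1e^(-2t) + c_2e^(-3t)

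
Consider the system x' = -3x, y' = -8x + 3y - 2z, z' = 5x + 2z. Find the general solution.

x(t) = -C_1e^(-3t), y(t) = -C_1e^(-3t) + C_2e^(3t) + 2C_3e^(2t), z(t) = C_1e^(-3t) + C_3e^(2t)

Coefficient matrix A = [[-3, 0, 0], [-8, 3, -2], [5, 0, 2]].
det(A - λI) = 0 gives eigenvalues λ = -3, 3, 2.
For λ=-3: eigenvector (-1,-1,1).
For λ=3: eigenvector (0,1,0).
For λ=2: eigenvector (0,2,1).
General solution: C_1e^(-3t)(-1,-1,1) + C_2e^(3t)(0,1,0) + C_3e^(2t)(0,2,1).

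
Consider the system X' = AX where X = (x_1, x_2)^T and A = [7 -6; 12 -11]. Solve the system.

Coefficient matrix A = [[7, -6], [12, -11]].
Characteristic polynomial det(A - λI) = λ^2 + 4λ - 5 = 0.
Eigenvalues λ = 1, -5.
For λ=1: (A-λI) row 1 is [6, -6], so an eigenvector is (-1, -1).
For λ=-5: (A-λI) row 1 is [12, -6], so an eigenvector is (-1, -2).
General solution: C_1e^(t)(-1,-1) + C_2e^(-5t)(-1,-2).

x_1(t) = -C_1e^(t) - C_2e^(-5t), x_2(t) = -C_1e^(t) - 2C_2e^(-5t)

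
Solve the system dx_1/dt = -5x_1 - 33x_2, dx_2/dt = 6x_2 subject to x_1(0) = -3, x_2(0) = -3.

Coefficient matrix A = [[-5, -33], [0, 6]].
Characteristic polynomial det(A - λI) = λ^2 - λ - 30 = 0.
Eigenvalues λ = -5, 6.
For λ=-5: (A-λI) row 1 is [0, -33], so an eigenvector is (-1, 0).
For λ=6: (A-λI) row 1 is [-11, -33], so an eigenvector is (3, -1).
General solution: C_1e^(-5t)(-1,0) + C_2e^(6t)(3,-1).
Applying x_1(0)=-3, x_2(0)=-3 gives C_1=12, C_2=3.

x_1(t) = 9e^(6t) - 12e^(-5t), x_2(t) = -3e^(6t)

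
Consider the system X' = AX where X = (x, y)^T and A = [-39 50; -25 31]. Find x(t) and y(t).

Coefficient matrix A = [[-39, 50], [-25, 31]].
Characteristic polynomial det(A - λI) = λ^2 + 8λ + 41 = 0.
Eigenvalues λ = -4 ± 5i (complex conjugate pair).
For λ=-4+5i: an eigenvector is (1,1) - i(3,2) = (1 - 3i, 1 - 2i).
A real fundamental pair from Re and Im of e^((-4+5i)t)v: X_1 = e^(-4t)(cos(5t)·(1,1) + sin(5t)·(3,2)), X_2 = e^(-4t)(sin(5t)·(1,1) - cos(5t)·(3,2)).
General solution: C_1X_1 + C_2X_2.

x(t) = 3C_1e^(-4t)sin(5t) + C_1e^(-4t)cos(5t) + C_2e^(-4t)sin(5t) - 3C_2e^(-4t)cos(5t), y(t) = 2C_1e^(-4t)sin(5t) + C_1e^(-4t)cos(5t) + C_2e^(-4t)sin(5t) - 2C_2e^(-4t)cos(5t)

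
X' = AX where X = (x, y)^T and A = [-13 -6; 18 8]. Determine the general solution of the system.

x(t) = -c_1e^(-t) - 2c_2e^(-4t), y(t) = 2c_1e^(-t) + 3c_2e^(-4t)

Coefficient matrix A = [[-13, -6], [18, 8]].
Characteristic polynomial det(A - λI) = λ^2 + 5λ + 4 = 0.
Eigenvalues λ = -1, -4.
For λ=-1: (A-λI) row 1 is [-12, -6], so an eigenvector is (-1, 2).
For λ=-4: (A-λI) row 1 is [-9, -6], so an eigenvector is (-2, 3).
General solution: c_1e^(-t)(-1,2) + c_2e^(-4t)(-2,3).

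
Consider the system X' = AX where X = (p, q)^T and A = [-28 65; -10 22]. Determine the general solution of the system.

Coefficient matrix A = [[-28, 65], [-10, 22]].
Characteristic polynomial det(A - λI) = λ^2 + 6λ + 34 = 0.
Eigenvalues λ = -3 ± 5i (complex conjugate pair).
For λ=-3+5i: an eigenvector is (2,1) - i(3,1) = (2 - 3i, 1 - i).
A real fundamental pair from Re and Im of e^((-3+5i)t)v: X_1 = e^(-3t)(cos(5t)·(2,1) + sin(5t)·(3,1)), X_2 = e^(-3t)(sin(5t)·(2,1) - cos(5t)·(3,1)).
General solution: K_1X_1 + K_2X_2.

p(t) = 3K_1e^(-3t)sin(5t) + 2K_1e^(-3t)cos(5t) + 2K_2e^(-3t)sin(5t) - 3K_2e^(-3t)cos(5t), q(t) = K_1e^(-3t)sin(5t) + K_1e^(-3t)cos(5t) + K_2e^(-3t)sin(5t) - K_2e^(-3t)cos(5t)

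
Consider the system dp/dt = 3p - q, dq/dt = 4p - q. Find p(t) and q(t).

Coefficient matrix A = [[3, -1], [4, -1]].
Characteristic polynomial det(A - λI) = λ^2 - 2λ + 1 = 0.
Single eigenvalue λ = 1 with algebraic multiplicity 2.
Eigenvector v = (1,2); generalized eigenvector w with (A-λI)w=v is (2,3).
General solution: e^(t)[c_1·v + c_2·(t·v + w)].

p(t) = c_1e^(t) + c_2te^(t) + 2c_2e^(t), q(t) = 2c_1e^(t) + 2c_2te^(t) + 3c_2e^(t)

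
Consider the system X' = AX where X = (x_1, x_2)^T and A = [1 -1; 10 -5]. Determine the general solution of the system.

Coefficient matrix A = [[1, -1], [10, -5]].
Characteristic polynomial det(A - λI) = λ^2 + 4λ + 5 = 0.
Eigenvalues λ = -2 ± i (complex conjugate pair).
For λ=-2+i: an eigenvector is (1,3) - i(0,1) = (1, 3 - i).
A real fundamental pair from Re and Im of e^((-2+i)t)v: X_1 = e^(-2t)(cos(t)·(1,3) + sin(t)·(0,1)), X_2 = e^(-2t)(sin(t)·(1,3) - cos(t)·(0,1)).
General solution: C_1X_1 + C_2X_2.

x_1(t) = C_1e^(-2t)cos(t) + C_2e^(-2t)sin(t), x_2(t) = C_1e^(-2t)sin(t) + 3C_1e^(-2t)cos(t) + 3C_2e^(-2t)sin(t) - C_2e^(-2t)cos(t)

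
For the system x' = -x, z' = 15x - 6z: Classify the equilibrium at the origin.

stable node

A = [[-1,0],[15,-6]]; det(A-λI) = λ^2 + 7λ + 6.
λ = -1, -6: both negative.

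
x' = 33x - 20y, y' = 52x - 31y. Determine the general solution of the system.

Coefficient matrix A = [[33, -20], [52, -31]].
Characteristic polynomial det(A - λI) = λ^2 - 2λ + 17 = 0.
Eigenvalues λ = 1 ± 4i (complex conjugate pair).
For λ=1+4i: an eigenvector is (1,2) - i(-2,-3) = (1 + 2i, 2 + 3i).
A real fundamental pair from Re and Im of e^((1+4i)t)v: X_1 = e^(t)(cos(4t)·(1,2) + sin(4t)·(-2,-3)), X_2 = e^(t)(sin(4t)·(1,2) - cos(4t)·(-2,-3)).
General solution: c_1X_1 + c_2X_2.

x(t) = -2c_1e^(t)sin(4t) + c_1e^(t)cos(4t) + c_2e^(t)sin(4t) + 2c_2e^(t)cos(4t), y(t) = -3c_1e^(t)sin(4t) + 2c_1e^(t)cos(4t) + 2c_2e^(t)sin(4t) + 3c_2e^(t)cos(4t)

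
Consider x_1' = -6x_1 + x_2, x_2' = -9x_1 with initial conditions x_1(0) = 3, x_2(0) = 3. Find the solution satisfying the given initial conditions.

x_1(t) = -6te^(-3t) + 3e^(-3t), x_2(t) = -18te^(-3t) + 3e^(-3t)

Coefficient matrix A = [[-6, 1], [-9, 0]].
Characteristic polynomial det(A - λI) = λ^2 + 6λ + 9 = 0.
Single eigenvalue λ = -3 with algebraic multiplicity 2.
Eigenvector v = (1,3); generalized eigenvector w with (A-λI)w=v is (-1,-2).
General solution: e^(-3t)[C_1·v + C_2·(t·v + w)].
Applying x_1(0)=3, x_2(0)=3 gives C_1=-3, C_2=-6.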